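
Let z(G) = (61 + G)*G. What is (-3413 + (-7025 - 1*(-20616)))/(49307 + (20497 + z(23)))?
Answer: 727/5124 ≈ 0.14188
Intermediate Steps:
z(G) = G*(61 + G)
(-3413 + (-7025 - 1*(-20616)))/(49307 + (20497 + z(23))) = (-3413 + (-7025 - 1*(-20616)))/(49307 + (20497 + 23*(61 + 23))) = (-3413 + (-7025 + 20616))/(49307 + (20497 + 23*84)) = (-3413 + 13591)/(49307 + (20497 + 1932)) = 10178/(49307 + 22429) = 10178/71736 = 10178*(1/71736) = 727/5124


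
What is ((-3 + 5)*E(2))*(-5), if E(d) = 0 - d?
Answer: 20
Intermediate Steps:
E(d) = -d
((-3 + 5)*E(2))*(-5) = ((-3 + 5)*(-1*2))*(-5) = (2*(-2))*(-5) = -4*(-5) = 20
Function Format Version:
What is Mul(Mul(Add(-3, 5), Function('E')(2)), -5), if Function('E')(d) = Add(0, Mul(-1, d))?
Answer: 20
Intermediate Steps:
Function('E')(d) = Mul(-1, d)
Mul(Mul(Add(-3, 5), Function('E')(2)), -5) = Mul(Mul(Add(-3, 5), Mul(-1, 2)), -5) = Mul(Mul(2, -2), -5) = Mul(-4, -5) = 20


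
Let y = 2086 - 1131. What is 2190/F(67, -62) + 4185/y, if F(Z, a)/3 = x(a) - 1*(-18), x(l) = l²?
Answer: 1685962/368821 ≈ 4.5712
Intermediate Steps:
y = 955
F(Z, a) = 54 + 3*a² (F(Z, a) = 3*(a² - 1*(-18)) = 3*(a² + 18) = 3*(18 + a²) = 54 + 3*a²)
2190/F(67, -62) + 4185/y = 2190/(54 + 3*(-62)²) + 4185/955 = 2190/(54 + 3*3844) + 4185*(1/955) = 2190/(54 + 11532) + 837/191 = 2190/11586 + 837/191 = 2190*(1/11586) + 837/191 = 365/1931 + 837/191 = 1685962/368821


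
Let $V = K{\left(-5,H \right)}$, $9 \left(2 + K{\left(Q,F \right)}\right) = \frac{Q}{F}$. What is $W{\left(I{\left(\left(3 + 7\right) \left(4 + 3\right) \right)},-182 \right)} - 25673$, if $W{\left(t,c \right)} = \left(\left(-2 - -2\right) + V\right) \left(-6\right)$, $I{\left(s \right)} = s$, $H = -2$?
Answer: $- \frac{76988}{3} \approx -25663.0$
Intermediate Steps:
$K{\left(Q,F \right)} = -2 + \frac{Q}{9 F}$ ($K{\left(Q,F \right)} = -2 + \frac{Q \frac{1}{F}}{9} = -2 + \frac{Q}{9 F}$)
$V = - \frac{31}{18}$ ($V = -2 + \frac{1}{9} \left(-5\right) \frac{1}{-2} = -2 + \frac{1}{9} \left(-5\right) \left(- \frac{1}{2}\right) = -2 + \frac{5}{18} = - \frac{31}{18} \approx -1.7222$)
$W{\left(t,c \right)} = \frac{31}{3}$ ($W{\left(t,c \right)} = \left(\left(-2 - -2\right) - \frac{31}{18}\right) \left(-6\right) = \left(\left(-2 + 2\right) - \frac{31}{18}\right) \left(-6\right) = \left(0 - \frac{31}{18}\right) \left(-6\right) = \left(- \frac{31}{18}\right) \left(-6\right) = \frac{31}{3}$)
$W{\left(I{\left(\left(3 + 7\right) \left(4 + 3\right) \right)},-182 \right)} - 25673 = \frac{31}{3} - 25673 = - \frac{76988}{3}$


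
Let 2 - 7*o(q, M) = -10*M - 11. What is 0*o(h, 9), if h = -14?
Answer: 0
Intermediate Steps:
o(q, M) = 13/7 + 10*M/7 (o(q, M) = 2/7 - (-10*M - 11)/7 = 2/7 - (-11 - 10*M)/7 = 2/7 + (11/7 + 10*M/7) = 13/7 + 10*M/7)
0*o(h, 9) = 0*(13/7 + (10/7)*9) = 0*(13/7 + 90/7) = 0*(103/7) = 0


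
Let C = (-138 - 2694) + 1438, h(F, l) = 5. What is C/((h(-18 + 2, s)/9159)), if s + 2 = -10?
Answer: -12767646/5 ≈ -2.5535e+6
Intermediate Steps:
s = -12 (s = -2 - 10 = -12)
C = -1394 (C = -2832 + 1438 = -1394)
C/((h(-18 + 2, s)/9159)) = -1394/(5/9159) = -1394/(5*(1/9159)) = -1394/5/9159 = -1394*9159/5 = -12767646/5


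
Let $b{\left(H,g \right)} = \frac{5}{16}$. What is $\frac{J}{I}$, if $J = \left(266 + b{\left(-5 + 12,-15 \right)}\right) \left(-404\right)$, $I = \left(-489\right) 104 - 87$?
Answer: $\frac{430361}{203772} \approx 2.112$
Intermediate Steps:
$b{\left(H,g \right)} = \frac{5}{16}$ ($b{\left(H,g \right)} = 5 \cdot \frac{1}{16} = \frac{5}{16}$)
$I = -50943$ ($I = -50856 - 87 = -50943$)
$J = - \frac{430361}{4}$ ($J = \left(266 + \frac{5}{16}\right) \left(-404\right) = \frac{4261}{16} \left(-404\right) = - \frac{430361}{4} \approx -1.0759 \cdot 10^{5}$)
$\frac{J}{I} = - \frac{430361}{4 \left(-50943\right)} = \left(- \frac{430361}{4}\right) \left(- \frac{1}{50943}\right) = \frac{430361}{203772}$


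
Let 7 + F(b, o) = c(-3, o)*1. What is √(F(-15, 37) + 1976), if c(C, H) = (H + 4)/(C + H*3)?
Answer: √638079/18 ≈ 44.378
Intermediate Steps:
c(C, H) = (4 + H)/(C + 3*H)
F(b, o) = -7 + (4 + o)/(-3 + 3*o) (F(b, o) = -7 + ((4 + o)/(-3 + 3*o))*1 = -7 + (4 + o)/(-3 + 3*o))
√(F(-15, 37) + 1976) = √(5*(5 - 4*37)/(3*(-1 + 37)) + 1976) = √((5/3)*(5 - 148)/36 + 1976) = √((5/3)*(1/36)*(-143) + 1976) = √(-715/108 + 1976) = √(212693/108) = √638079/18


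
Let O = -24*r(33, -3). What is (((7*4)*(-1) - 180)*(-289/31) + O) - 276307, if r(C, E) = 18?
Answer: -8518797/31 ≈ -2.7480e+5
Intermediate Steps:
O = -432 (O = -24*18 = -432)
(((7*4)*(-1) - 180)*(-289/31) + O) - 276307 = (((7*4)*(-1) - 180)*(-289/31) - 432) - 276307 = ((28*(-1) - 180)*(-289*1/31) - 432) - 276307 = ((-28 - 180)*(-289/31) - 432) - 276307 = (-208*(-289/31) - 432) - 276307 = (60112/31 - 432) - 276307 = 46720/31 - 276307 = -8518797/31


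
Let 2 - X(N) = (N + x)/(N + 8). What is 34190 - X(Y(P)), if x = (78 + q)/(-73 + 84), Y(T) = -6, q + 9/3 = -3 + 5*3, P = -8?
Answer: 752157/22 ≈ 34189.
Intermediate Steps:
q = 9 (q = -3 + (-3 + 5*3) = -3 + (-3 + 15) = -3 + 12 = 9)
x = 87/11 (x = (78 + 9)/(-73 + 84) = 87/11 ≈ 7.9091)
X(N) = 2 - (87/11 + N)/(8 + N) (X(N) = 2 - (N + 87/11)/(N + 8) = 2 - (87/11 + N)/(8 + N))
34190 - X(Y(P)) = 34190 - (89/11 - 6)/(8 - 6) = 34190 - 23/(2*11) = 34190 - 1*23/22 = 34190 - 23/22 = 752157/22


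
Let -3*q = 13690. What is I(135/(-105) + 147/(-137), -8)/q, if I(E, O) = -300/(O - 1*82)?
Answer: -1/1369 ≈ -0.00073046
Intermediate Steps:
I(E, O) = -300/(-82 + O) (I(E, O) = -300/(O - 82) = -300/(-82 + O))
q = -13690/3 (q = -⅓*13690 = -13690/3 ≈ -4563.3)
I(135/(-105) + 147/(-137), -8)/q = (-300/(-82 - 8))/(-13690/3) = -300/(-90)*(-3/13690) = -300*(-1/90)*(-3/13690) = (10/3)*(-3/13690) = -1/1369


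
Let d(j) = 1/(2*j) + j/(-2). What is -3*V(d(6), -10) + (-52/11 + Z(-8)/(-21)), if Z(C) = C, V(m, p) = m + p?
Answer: 31789/924 ≈ 34.404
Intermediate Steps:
d(j) = 1/(2*j) - j/2 (d(j) = 1/(2*j) + j*(-1/2) = 1/(2*j) - j/2)
-3*V(d(6), -10) + (-52/11 + Z(-8)/(-21)) = -3*((1/2)*(1 - 1*6**2)/6 - 10) + (-52/11 - 8/(-21)) = -3*((1/2)*(1/6)*(1 - 1*36) - 10) + (-52*1/11 - 8*(-1/21)) = -3*((1/2)*(1/6)*(1 - 36) - 10) + (-52/11 + 8/21) = -3*((1/2)*(1/6)*(-35) - 10) - 1004/231 = -3*(-35/12 - 10) - 1004/231 = -3*(-155/12) - 1004/231 = 155/4 - 1004/231 = 31789/924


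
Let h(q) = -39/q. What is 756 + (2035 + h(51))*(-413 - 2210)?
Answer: -90695734/17 ≈ -5.3350e+6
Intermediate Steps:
756 + (2035 + h(51))*(-413 - 2210) = 756 + (2035 - 39/51)*(-413 - 2210) = 756 + (2035 - 39*1/51)*(-2623) = 756 + (2035 - 13/17)*(-2623) = 756 + (34582/17)*(-2623) = 756 - 90708586/17 = -90695734/17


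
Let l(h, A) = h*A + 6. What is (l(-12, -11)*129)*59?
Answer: 1050318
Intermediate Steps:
l(h, A) = 6 + A*h (l(h, A) = A*h + 6 = 6 + A*h)
(l(-12, -11)*129)*59 = ((6 - 11*(-12))*129)*59 = ((6 + 132)*129)*59 = (138*129)*59 = 17802*59 = 1050318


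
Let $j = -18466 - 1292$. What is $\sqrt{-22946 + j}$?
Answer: $4 i \sqrt{2669} \approx 206.65 i$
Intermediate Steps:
$j = -19758$
$\sqrt{-22946 + j} = \sqrt{-22946 - 19758} = \sqrt{-42704} = 4 i \sqrt{2669}$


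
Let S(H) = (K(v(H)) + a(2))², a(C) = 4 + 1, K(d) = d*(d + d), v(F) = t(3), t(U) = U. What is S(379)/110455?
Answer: 529/110455 ≈ 0.0047893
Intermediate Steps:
v(F) = 3
K(d) = 2*d² (K(d) = d*(2*d) = 2*d²)
a(C) = 5
S(H) = 529 (S(H) = (2*3² + 5)² = (2*9 + 5)² = (18 + 5)² = 23² = 529)
S(379)/110455 = 529/110455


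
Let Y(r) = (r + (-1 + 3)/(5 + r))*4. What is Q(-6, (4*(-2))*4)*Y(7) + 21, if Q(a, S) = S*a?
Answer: 5525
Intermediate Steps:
Y(r) = 4*r + 8/(5 + r) (Y(r) = (r + 2/(5 + r))*4 = 4*r + 8/(5 + r))
Q(-6, (4*(-2))*4)*Y(7) + 21 = (((4*(-2))*4)*(-6))*(4*(2 + 7**2 + 5*7)/(5 + 7)) + 21 = (-8*4*(-6))*(4*(2 + 49 + 35)/12) + 21 = (-32*(-6))*(4*(1/12)*86) + 21 = 192*(86/3) + 21 = 5504 + 21 = 5525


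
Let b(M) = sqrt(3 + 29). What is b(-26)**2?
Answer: 32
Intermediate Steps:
b(M) = 4*sqrt(2) (b(M) = sqrt(32) = 4*sqrt(2))
b(-26)**2 = (4*sqrt(2))**2 = 32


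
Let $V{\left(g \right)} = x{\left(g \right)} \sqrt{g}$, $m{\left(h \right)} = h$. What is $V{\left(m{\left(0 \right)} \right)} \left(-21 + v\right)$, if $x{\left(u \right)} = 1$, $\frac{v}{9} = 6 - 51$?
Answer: $0$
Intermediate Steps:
$v = -405$ ($v = 9 \left(6 - 51\right) = 9 \left(-45\right) = -405$)
$V{\left(g \right)} = \sqrt{g}$ ($V{\left(g \right)} = 1 \sqrt{g} = \sqrt{g}$)
$V{\left(m{\left(0 \right)} \right)} \left(-21 + v\right) = \sqrt{0} \left(-21 - 405\right) = 0 \left(-426\right) = 0$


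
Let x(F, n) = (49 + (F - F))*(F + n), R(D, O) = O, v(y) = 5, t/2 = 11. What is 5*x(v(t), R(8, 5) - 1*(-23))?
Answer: 8085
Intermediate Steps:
t = 22 (t = 2*11 = 22)
x(F, n) = 49*F + 49*n (x(F, n) = (49 + 0)*(F + n) = 49*(F + n) = 49*F + 49*n)
5*x(v(t), R(8, 5) - 1*(-23)) = 5*(49*5 + 49*(5 - 1*(-23))) = 5*(245 + 49*(5 + 23)) = 5*(245 + 49*28) = 5*(245 + 1372) = 5*1617 = 8085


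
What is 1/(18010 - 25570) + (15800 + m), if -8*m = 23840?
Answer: 96919199/7560 ≈ 12820.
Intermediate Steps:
m = -2980 (m = -⅛*23840 = -2980)
1/(18010 - 25570) + (15800 + m) = 1/(18010 - 25570) + (15800 - 2980) = 1/(-7560) + 12820 = -1/7560 + 12820 = 96919199/7560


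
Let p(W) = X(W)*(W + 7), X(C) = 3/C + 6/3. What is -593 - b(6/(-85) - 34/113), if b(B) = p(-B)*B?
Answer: -52162384172/92256025 ≈ -565.41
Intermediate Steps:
X(C) = 2 + 3/C (X(C) = 3/C + 6*(1/3) = 3/C + 2 = 2 + 3/C)
p(W) = (2 + 3/W)*(7 + W) (p(W) = (2 + 3/W)*(W + 7) = (2 + 3/W)*(7 + W))
b(B) = B*(17 - 21/B - 2*B) (b(B) = (17 + 2*(-B) + 21/((-B)))*B = (17 - 2*B + 21*(-1/B))*B = (17 - 2*B - 21/B)*B = (17 - 21/B - 2*B)*B = B*(17 - 21/B - 2*B))
-593 - b(6/(-85) - 34/113) = -593 - (-1)*(-7 + (6/(-85) - 34/113))*(-3 + 2*(6/(-85) - 34/113)) = -593 - (-1)*(-7 + (6*(-1/85) - 34*1/113))*(-3 + 2*(6*(-1/85) - 34*1/113)) = -593 - (-1)*(-7 + (-6/85 - 34/113))*(-3 + 2*(-6/85 - 34/113)) = -593 - (-1)*(-7 - 3568/9605)*(-3 + 2*(-3568/9605)) = -593 - (-1)*(-70803)*(-3 - 7136/9605)/9605 = -593 - (-1)*(-70803)*(-35951)/(9605*9605) = -593 - 1*(-2545438653/92256025) = -593 + 2545438653/92256025 = -52162384172/92256025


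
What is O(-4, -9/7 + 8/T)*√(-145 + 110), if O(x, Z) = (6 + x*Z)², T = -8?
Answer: 11236*I*√35/49 ≈ 1356.6*I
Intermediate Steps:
O(x, Z) = (6 + Z*x)²
O(-4, -9/7 + 8/T)*√(-145 + 110) = (6 + (-9/7 + 8/(-8))*(-4))²*√(-145 + 110) = (6 + (-9*⅐ + 8*(-⅛))*(-4))²*√(-35) = (6 + (-9/7 - 1)*(-4))²*(I*√35) = (6 - 16/7*(-4))²*(I*√35) = (6 + 64/7)²*(I*√35) = (106/7)²*(I*√35) = 11236*(I*√35)/49 = 11236*I*√35/49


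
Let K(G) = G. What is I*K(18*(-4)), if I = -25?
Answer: 1800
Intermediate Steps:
I*K(18*(-4)) = -450*(-4) = -25*(-72) = 1800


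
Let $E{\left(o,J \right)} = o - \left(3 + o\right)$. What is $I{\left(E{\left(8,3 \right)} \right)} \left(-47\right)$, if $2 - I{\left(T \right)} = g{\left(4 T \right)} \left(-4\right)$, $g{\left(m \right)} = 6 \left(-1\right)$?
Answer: $1034$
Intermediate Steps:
$g{\left(m \right)} = -6$
$E{\left(o,J \right)} = -3$
$I{\left(T \right)} = -22$ ($I{\left(T \right)} = 2 - \left(-6\right) \left(-4\right) = 2 - 24 = -22$)
$I{\left(E{\left(8,3 \right)} \right)} \left(-47\right) = \left(-22\right) \left(-47\right) = 1034$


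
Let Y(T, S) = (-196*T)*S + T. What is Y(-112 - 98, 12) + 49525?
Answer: 543235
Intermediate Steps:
Y(T, S) = T - 196*S*T (Y(T, S) = -196*S*T + T = T - 196*S*T)
Y(-112 - 98, 12) + 49525 = (-112 - 98)*(1 - 196*12) + 49525 = -210*(1 - 2352) + 49525 = -210*(-2351) + 49525 = 493710 + 49525 = 543235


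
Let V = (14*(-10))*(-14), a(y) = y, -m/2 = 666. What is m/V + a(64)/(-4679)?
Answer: -1589467/2292710 ≈ -0.69327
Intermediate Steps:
m = -1332 (m = -2*666 = -1332)
V = 1960 (V = -140*(-14) = 1960)
m/V + a(64)/(-4679) = -1332/1960 + 64/(-4679) = -1332*1/1960 + 64*(-1/4679) = -333/490 - 64/4679 = -1589467/2292710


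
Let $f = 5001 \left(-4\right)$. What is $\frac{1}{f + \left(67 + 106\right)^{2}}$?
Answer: $\frac{1}{9925} \approx 0.00010076$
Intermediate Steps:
$f = -20004$
$\frac{1}{f + \left(67 + 106\right)^{2}} = \frac{1}{-20004 + \left(67 + 106\right)^{2}} = \frac{1}{-20004 + 173^{2}} = \frac{1}{-20004 + 29929} = \frac{1}{9925}$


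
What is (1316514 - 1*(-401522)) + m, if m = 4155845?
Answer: 5873881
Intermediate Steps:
(1316514 - 1*(-401522)) + m = (1316514 - 1*(-401522)) + 4155845 = (1316514 + 401522) + 4155845 = 1718036 + 4155845 = 5873881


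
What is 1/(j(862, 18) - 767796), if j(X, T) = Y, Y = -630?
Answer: -1/768426 ≈ -1.3014e-6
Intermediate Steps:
j(X, T) = -630
1/(j(862, 18) - 767796) = 1/(-630 - 767796) = 1/(-768426) = -1/768426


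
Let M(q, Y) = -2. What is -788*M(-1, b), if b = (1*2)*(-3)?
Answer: 1576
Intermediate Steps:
b = -6 (b = 2*(-3) = -6)
-788*M(-1, b) = -788*(-2) = 1576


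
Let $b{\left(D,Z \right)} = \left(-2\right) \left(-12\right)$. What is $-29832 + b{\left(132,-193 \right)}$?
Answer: $-29808$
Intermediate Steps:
$b{\left(D,Z \right)} = 24$
$-29832 + b{\left(132,-193 \right)} = -29832 + 24 = -29808$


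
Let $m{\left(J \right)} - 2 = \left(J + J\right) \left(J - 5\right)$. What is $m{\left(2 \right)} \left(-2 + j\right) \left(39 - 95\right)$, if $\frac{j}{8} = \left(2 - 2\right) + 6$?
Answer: $25760$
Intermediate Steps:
$j = 48$ ($j = 8 \left(\left(2 - 2\right) + 6\right) = 8 \left(0 + 6\right) = 8 \cdot 6 = 48$)
$m{\left(J \right)} = 2 + 2 J \left(-5 + J\right)$ ($m{\left(J \right)} = 2 + \left(J + J\right) \left(J - 5\right) = 2 + 2 J \left(-5 + J\right)$)
$m{\left(2 \right)} \left(-2 + j\right) \left(39 - 95\right) = \left(2 - 20 + 2 \cdot 2^{2}\right) \left(-2 + 48\right) \left(39 - 95\right) = \left(2 - 20 + 2 \cdot 4\right) 46 \left(-56\right) = \left(2 - 20 + 8\right) 46 \left(-56\right) = \left(-10\right) 46 \left(-56\right) = \left(-460\right) \left(-56\right) = 25760$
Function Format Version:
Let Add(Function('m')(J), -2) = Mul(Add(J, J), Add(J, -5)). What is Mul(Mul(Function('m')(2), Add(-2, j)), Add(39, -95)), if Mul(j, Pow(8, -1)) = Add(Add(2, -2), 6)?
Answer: 25760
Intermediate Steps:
j = 48 (j = Mul(8, Add(Add(2, -2), 6)) = Mul(8, Add(0, 6)) = Mul(8, 6) = 48)
Function('m')(J) = Add(2, Mul(2, J, Add(-5, J))) (Function('m')(J) = Add(2, Mul(Add(J, J), Add(J, -5))) = Add(2, Mul(Mul(2, J), Add(-5, J))) = Add(2, Mul(2, J, Add(-5, J))))
Mul(Mul(Function('m')(2), Add(-2, j)), Add(39, -95)) = Mul(Mul(Add(2, Mul(-10, 2), Mul(2, Pow(2, 2))), Add(-2, 48)), Add(39, -95)) = Mul(Mul(Add(2, -20, Mul(2, 4)), 46), -56) = Mul(Mul(Add(2, -20, 8), 46), -56) = Mul(Mul(-10, 46), -56) = Mul(-460, -56) = 25760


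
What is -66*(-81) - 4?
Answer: 5342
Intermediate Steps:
-66*(-81) - 4 = 5346 - 4 = 5342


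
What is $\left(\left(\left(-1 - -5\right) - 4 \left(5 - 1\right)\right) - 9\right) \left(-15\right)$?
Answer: $315$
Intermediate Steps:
$\left(\left(\left(-1 - -5\right) - 4 \left(5 - 1\right)\right) - 9\right) \left(-15\right) = \left(\left(\left(-1 + 5\right) - 16\right) - 9\right) \left(-15\right) = \left(\left(4 - 16\right) - 9\right) \left(-15\right) = \left(-12 - 9\right) \left(-15\right) = \left(-21\right) \left(-15\right) = 315$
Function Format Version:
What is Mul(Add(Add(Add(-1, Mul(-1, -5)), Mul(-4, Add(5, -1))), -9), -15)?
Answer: 315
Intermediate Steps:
Mul(Add(Add(Add(-1, Mul(-1, -5)), Mul(-4, Add(5, -1))), -9), -15) = Mul(Add(Add(Add(-1, 5), Mul(-4, 4)), -9), -15) = Mul(Add(Add(4, -16), -9), -15) = Mul(Add(-12, -9), -15) = Mul(-21, -15) = 315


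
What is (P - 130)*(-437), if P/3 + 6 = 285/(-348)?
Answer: 7626961/116 ≈ 65750.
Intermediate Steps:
P = -2373/116 (P = -18 + 3*(285/(-348)) = -18 + 3*(285*(-1/348)) = -18 + 3*(-95/116) = -18 - 285/116 = -2373/116 ≈ -20.457)
(P - 130)*(-437) = (-2373/116 - 130)*(-437) = -17453/116*(-437) = 7626961/116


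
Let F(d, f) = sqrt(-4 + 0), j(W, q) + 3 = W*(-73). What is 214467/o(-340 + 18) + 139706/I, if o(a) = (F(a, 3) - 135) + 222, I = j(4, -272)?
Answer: 4446302017/2234035 - 428934*I/7573 ≈ 1990.3 - 56.64*I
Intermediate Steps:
j(W, q) = -3 - 73*W (j(W, q) = -3 + W*(-73) = -3 - 73*W)
F(d, f) = 2*I (F(d, f) = sqrt(-4) = 2*I)
I = -295 (I = -3 - 73*4 = -3 - 292 = -295)
o(a) = 87 + 2*I (o(a) = (2*I - 135) + 222 = (-135 + 2*I) + 222 = 87 + 2*I)
214467/o(-340 + 18) + 139706/I = 214467/(87 + 2*I) + 139706/(-295) = 214467*((87 - 2*I)/7573) + 139706*(-1/295) = 214467*(87 - 2*I)/7573 - 139706/295 = -139706/295 + 214467*(87 - 2*I)/7573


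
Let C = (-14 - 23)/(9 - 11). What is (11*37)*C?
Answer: 15059/2 ≈ 7529.5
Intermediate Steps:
C = 37/2 (C = -37/(-2) = -37*(-1/2) = 37/2 ≈ 18.500)
(11*37)*C = (11*37)*(37/2) = 407*(37/2) = 15059/2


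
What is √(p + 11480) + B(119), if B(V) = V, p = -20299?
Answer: 119 + I*√8819 ≈ 119.0 + 93.91*I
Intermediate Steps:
√(p + 11480) + B(119) = √(-20299 + 11480) + 119 = √(-8819) + 119 = I*√8819 + 119 = 119 + I*√8819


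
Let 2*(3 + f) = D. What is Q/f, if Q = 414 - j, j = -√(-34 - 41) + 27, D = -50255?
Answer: -774/50261 - 10*I*√3/50261 ≈ -0.0154 - 0.00034461*I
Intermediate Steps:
j = 27 - 5*I*√3 (j = -√(-75) + 27 = -5*I*√3 + 27 = 27 - 5*I*√3 ≈ 27.0 - 8.6602*I)
f = -50261/2 (f = -3 + (½)*(-50255) = -3 - 50255/2 = -50261/2 ≈ -25131.)
Q = 387 + 5*I*√3 (Q = 414 - (27 - 5*I*√3) = 414 + (-27 + 5*I*√3) = 387 + 5*I*√3 ≈ 387.0 + 8.6602*I)
Q/f = (387 + 5*I*√3)/(-50261/2) = (387 + 5*I*√3)*(-2/50261) = -774/50261 - 10*I*√3/50261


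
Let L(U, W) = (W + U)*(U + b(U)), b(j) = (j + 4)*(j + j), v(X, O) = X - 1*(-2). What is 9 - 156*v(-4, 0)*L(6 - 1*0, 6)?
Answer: 471753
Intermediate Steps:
v(X, O) = 2 + X (v(X, O) = X + 2 = 2 + X)
b(j) = 2*j*(4 + j) (b(j) = (4 + j)*(2*j) = 2*j*(4 + j))
L(U, W) = (U + W)*(U + 2*U*(4 + U)) (L(U, W) = (W + U)*(U + 2*U*(4 + U)) = (U + W)*(U + 2*U*(4 + U)))
9 - 156*v(-4, 0)*L(6 - 1*0, 6) = 9 - 156*(2 - 4)*(6 - 1*0)*((6 - 1*0) + 6 + 2*(6 - 1*0)*(4 + (6 - 1*0)) + 2*6*(4 + (6 - 1*0))) = 9 - (-312)*(6 + 0)*((6 + 0) + 6 + 2*(6 + 0)*(4 + (6 + 0)) + 2*6*(4 + (6 + 0))) = 9 - (-312)*6*(6 + 6 + 2*6*(4 + 6) + 2*6*(4 + 6)) = 9 - (-312)*6*(6 + 6 + 2*6*10 + 2*6*10) = 9 - (-312)*6*(6 + 6 + 120 + 120) = 9 - (-312)*6*252 = 9 - (-312)*1512 = 9 - 156*(-3024) = 9 + 471744 = 471753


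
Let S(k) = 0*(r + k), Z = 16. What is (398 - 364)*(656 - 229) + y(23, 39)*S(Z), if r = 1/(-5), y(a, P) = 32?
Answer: 14518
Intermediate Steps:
r = -1/5 (r = 1*(-1/5) = -1/5 ≈ -0.20000)
S(k) = 0 (S(k) = 0*(-1/5 + k) = 0)
(398 - 364)*(656 - 229) + y(23, 39)*S(Z) = (398 - 364)*(656 - 229) + 32*0 = 34*427 + 0 = 14518 + 0 = 14518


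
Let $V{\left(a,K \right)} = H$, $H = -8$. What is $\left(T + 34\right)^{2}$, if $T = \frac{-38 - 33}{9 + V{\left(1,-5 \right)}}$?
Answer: $1369$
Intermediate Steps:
$V{\left(a,K \right)} = -8$
$T = -71$ ($T = \frac{-38 - 33}{9 - 8} = - \frac{71}{1} = \left(-71\right) 1 = -71$)
$\left(T + 34\right)^{2} = \left(-71 + 34\right)^{2} = \left(-37\right)^{2} = 1369$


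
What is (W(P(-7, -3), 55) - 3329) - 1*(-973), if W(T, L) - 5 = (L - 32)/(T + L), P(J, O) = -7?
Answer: -112825/48 ≈ -2350.5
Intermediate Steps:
W(T, L) = 5 + (-32 + L)/(L + T) (W(T, L) = 5 + (L - 32)/(T + L) = 5 + (-32 + L)/(L + T))
(W(P(-7, -3), 55) - 3329) - 1*(-973) = ((-32 + 5*(-7) + 6*55)/(55 - 7) - 3329) - 1*(-973) = ((-32 - 35 + 330)/48 - 3329) + 973 = ((1/48)*263 - 3329) + 973 = (263/48 - 3329) + 973 = -159529/48 + 973 = -112825/48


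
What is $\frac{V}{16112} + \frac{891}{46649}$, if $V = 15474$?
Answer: $\frac{368101209}{375804344} \approx 0.9795$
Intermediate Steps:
$\frac{V}{16112} + \frac{891}{46649} = \frac{15474}{16112} + \frac{891}{46649} = 15474 \cdot \frac{1}{16112} + 891 \cdot \frac{1}{46649} = \frac{7737}{8056} + \frac{891}{46649} = \frac{368101209}{375804344}$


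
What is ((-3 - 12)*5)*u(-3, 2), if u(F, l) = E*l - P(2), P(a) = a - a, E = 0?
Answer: 0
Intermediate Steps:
P(a) = 0
u(F, l) = 0 (u(F, l) = 0*l - 1*0 = 0 + 0 = 0)
((-3 - 12)*5)*u(-3, 2) = ((-3 - 12)*5)*0 = -15*5*0 = -75*0 = 0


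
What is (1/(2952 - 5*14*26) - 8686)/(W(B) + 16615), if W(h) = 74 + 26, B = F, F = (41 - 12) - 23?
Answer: -9832551/18921380 ≈ -0.51965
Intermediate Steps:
F = 6 (F = 29 - 23 = 6)
B = 6
W(h) = 100
(1/(2952 - 5*14*26) - 8686)/(W(B) + 16615) = (1/(2952 - 5*14*26) - 8686)/(100 + 16615) = (1/(2952 - 70*26) - 8686)/16715 = (1/(2952 - 1820) - 8686)*(1/16715) = (1/1132 - 8686)*(1/16715) = -9832551/1132*1/16715 = -9832551/18921380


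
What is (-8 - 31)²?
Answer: 1521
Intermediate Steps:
(-8 - 31)² = (-39)² = 1521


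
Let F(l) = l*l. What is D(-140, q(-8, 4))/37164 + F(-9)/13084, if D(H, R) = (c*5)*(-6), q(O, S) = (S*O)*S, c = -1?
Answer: 283567/40521148 ≈ 0.0069980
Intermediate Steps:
F(l) = l²
q(O, S) = O*S² (q(O, S) = (O*S)*S = O*S²)
D(H, R) = 30 (D(H, R) = -1*5*(-6) = -5*(-6) = 30)
D(-140, q(-8, 4))/37164 + F(-9)/13084 = 30/37164 + (-9)²/13084 = 30*(1/37164) + 81*(1/13084) = 5/6194 + 81/13084 = 283567/40521148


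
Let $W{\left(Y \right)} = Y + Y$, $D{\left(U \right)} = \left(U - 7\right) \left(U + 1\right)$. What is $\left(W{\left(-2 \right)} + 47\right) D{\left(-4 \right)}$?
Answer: $1419$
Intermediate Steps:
$D{\left(U \right)} = \left(1 + U\right) \left(-7 + U\right)$ ($D{\left(U \right)} = \left(-7 + U\right) \left(1 + U\right) = \left(1 + U\right) \left(-7 + U\right)$)
$W{\left(Y \right)} = 2 Y$
$\left(W{\left(-2 \right)} + 47\right) D{\left(-4 \right)} = \left(2 \left(-2\right) + 47\right) \left(-7 + \left(-4\right)^{2} - -24\right) = \left(-4 + 47\right) \left(-7 + 16 + 24\right) = 43 \cdot 33 = 1419$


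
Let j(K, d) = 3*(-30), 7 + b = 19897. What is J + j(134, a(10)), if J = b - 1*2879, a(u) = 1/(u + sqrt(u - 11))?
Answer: 16921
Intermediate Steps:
b = 19890 (b = -7 + 19897 = 19890)
a(u) = 1/(u + sqrt(-11 + u))
j(K, d) = -90
J = 17011 (J = 19890 - 1*2879 = 19890 - 2879 = 17011)
J + j(134, a(10)) = 17011 - 90 = 16921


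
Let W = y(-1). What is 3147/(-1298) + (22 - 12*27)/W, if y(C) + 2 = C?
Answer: 382555/3894 ≈ 98.242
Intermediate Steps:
y(C) = -2 + C
W = -3 (W = -2 - 1 = -3)
3147/(-1298) + (22 - 12*27)/W = 3147/(-1298) + (22 - 12*27)/(-3) = 3147*(-1/1298) + (22 - 324)*(-⅓) = -3147/1298 - 302*(-⅓) = -3147/1298 + 302/3 = 382555/3894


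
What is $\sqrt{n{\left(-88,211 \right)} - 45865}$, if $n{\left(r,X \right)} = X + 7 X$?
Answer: $i \sqrt{44177} \approx 210.18 i$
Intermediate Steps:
$n{\left(r,X \right)} = 8 X$
$\sqrt{n{\left(-88,211 \right)} - 45865} = \sqrt{8 \cdot 211 - 45865} = \sqrt{1688 - 45865} = \sqrt{-44177} = i \sqrt{44177}$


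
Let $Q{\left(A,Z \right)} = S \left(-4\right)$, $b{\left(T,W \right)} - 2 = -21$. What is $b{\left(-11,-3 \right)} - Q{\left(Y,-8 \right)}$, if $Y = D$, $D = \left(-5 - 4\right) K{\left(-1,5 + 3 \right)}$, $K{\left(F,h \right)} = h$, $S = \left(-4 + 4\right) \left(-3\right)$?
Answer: $-19$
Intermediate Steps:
$S = 0$ ($S = 0 \left(-3\right) = 0$)
$b{\left(T,W \right)} = -19$ ($b{\left(T,W \right)} = 2 - 21 = -19$)
$D = -72$ ($D = \left(-5 - 4\right) \left(5 + 3\right) = \left(-9\right) 8 = -72$)
$Y = -72$
$Q{\left(A,Z \right)} = 0$ ($Q{\left(A,Z \right)} = 0 \left(-4\right) = 0$)
$b{\left(-11,-3 \right)} - Q{\left(Y,-8 \right)} = -19 - 0 = -19 + 0 = -19$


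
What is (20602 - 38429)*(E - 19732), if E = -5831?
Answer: 455711601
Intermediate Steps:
(20602 - 38429)*(E - 19732) = (20602 - 38429)*(-5831 - 19732) = -17827*(-25563) = 455711601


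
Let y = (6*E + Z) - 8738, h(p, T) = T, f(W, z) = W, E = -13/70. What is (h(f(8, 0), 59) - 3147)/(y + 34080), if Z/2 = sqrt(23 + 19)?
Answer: -95859502480/786646392961 + 7565600*sqrt(42)/786646392961 ≈ -0.12180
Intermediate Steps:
E = -13/70 (E = -13*1/70 = -13/70 ≈ -0.18571)
Z = 2*sqrt(42) (Z = 2*sqrt(23 + 19) = 2*sqrt(42) ≈ 12.961)
y = -305869/35 + 2*sqrt(42) (y = (6*(-13/70) + 2*sqrt(42)) - 8738 = (-39/35 + 2*sqrt(42)) - 8738 = -305869/35 + 2*sqrt(42) ≈ -8726.2)
(h(f(8, 0), 59) - 3147)/(y + 34080) = (59 - 3147)/((-305869/35 + 2*sqrt(42)) + 34080) = -3088/(886931/35 + 2*sqrt(42))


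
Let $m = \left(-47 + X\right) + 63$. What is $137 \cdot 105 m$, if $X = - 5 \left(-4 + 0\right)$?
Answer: $517860$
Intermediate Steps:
$X = 20$ ($X = \left(-5\right) \left(-4\right) = 20$)
$m = 36$ ($m = \left(-47 + 20\right) + 63 = -27 + 63 = 36$)
$137 \cdot 105 m = 137 \cdot 105 \cdot 36 = 14385 \cdot 36 = 517860$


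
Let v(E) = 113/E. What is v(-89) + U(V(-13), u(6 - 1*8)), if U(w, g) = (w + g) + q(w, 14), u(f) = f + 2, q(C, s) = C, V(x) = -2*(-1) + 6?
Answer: 1311/89 ≈ 14.730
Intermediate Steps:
V(x) = 8 (V(x) = 2 + 6 = 8)
u(f) = 2 + f
U(w, g) = g + 2*w (U(w, g) = (w + g) + w = (g + w) + w = g + 2*w)
v(-89) + U(V(-13), u(6 - 1*8)) = 113/(-89) + ((2 + (6 - 1*8)) + 2*8) = 113*(-1/89) + ((2 + (6 - 8)) + 16) = -113/89 + ((2 - 2) + 16) = -113/89 + (0 + 16) = -113/89 + 16 = 1311/89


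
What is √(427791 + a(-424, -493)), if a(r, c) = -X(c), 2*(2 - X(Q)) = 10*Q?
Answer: 2*√106331 ≈ 652.17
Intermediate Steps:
X(Q) = 2 - 5*Q
a(r, c) = -2 + 5*c (a(r, c) = -(2 - 5*c) = -2 + 5*c)
√(427791 + a(-424, -493)) = √(427791 + (-2 + 5*(-493))) = √(427791 + (-2 - 2465)) = √(427791 - 2467) = √425324 = 2*√106331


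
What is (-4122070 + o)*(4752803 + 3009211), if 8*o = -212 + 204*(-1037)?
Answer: -32201025559560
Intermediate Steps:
o = -26470 (o = (-212 + 204*(-1037))/8 = (-212 - 211548)/8 = (⅛)*(-211760) = -26470)
(-4122070 + o)*(4752803 + 3009211) = (-4122070 - 26470)*(4752803 + 3009211) = -4148540*7762014 = -32201025559560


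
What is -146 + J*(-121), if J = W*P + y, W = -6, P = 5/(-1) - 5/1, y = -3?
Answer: -7043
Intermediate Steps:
P = -10 (P = 5*(-1) - 5*1 = -5 - 5 = -10)
J = 57 (J = -6*(-10) - 3 = 60 - 3 = 57)
-146 + J*(-121) = -146 + 57*(-121) = -146 - 6897 = -7043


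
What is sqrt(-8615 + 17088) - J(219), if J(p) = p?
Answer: -219 + sqrt(8473) ≈ -126.95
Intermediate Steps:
sqrt(-8615 + 17088) - J(219) = sqrt(-8615 + 17088) - 1*219 = sqrt(8473) - 219 = -219 + sqrt(8473)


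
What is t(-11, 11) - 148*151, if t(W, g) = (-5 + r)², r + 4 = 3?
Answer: -22312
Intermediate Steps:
r = -1 (r = -4 + 3 = -1)
t(W, g) = 36 (t(W, g) = (-5 - 1)² = (-6)² = 36)
t(-11, 11) - 148*151 = 36 - 148*151 = 36 - 22348 = -22312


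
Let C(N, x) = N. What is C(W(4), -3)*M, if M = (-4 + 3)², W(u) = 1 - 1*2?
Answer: -1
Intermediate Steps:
W(u) = -1 (W(u) = 1 - 2 = -1)
M = 1 (M = (-1)² = 1)
C(W(4), -3)*M = -1*1 = -1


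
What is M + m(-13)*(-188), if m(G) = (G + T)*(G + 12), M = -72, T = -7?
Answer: -3832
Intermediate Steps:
m(G) = (-7 + G)*(12 + G) (m(G) = (G - 7)*(G + 12) = (-7 + G)*(12 + G))
M + m(-13)*(-188) = -72 + (-84 + (-13)**2 + 5*(-13))*(-188) = -72 + (-84 + 169 - 65)*(-188) = -72 + 20*(-188) = -72 - 3760 = -3832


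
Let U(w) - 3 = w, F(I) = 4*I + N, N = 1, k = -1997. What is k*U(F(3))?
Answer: -31952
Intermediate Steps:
F(I) = 1 + 4*I (F(I) = 4*I + 1 = 1 + 4*I)
U(w) = 3 + w
k*U(F(3)) = -1997*(3 + (1 + 4*3)) = -1997*(3 + (1 + 12)) = -1997*(3 + 13) = -1997*16 = -31952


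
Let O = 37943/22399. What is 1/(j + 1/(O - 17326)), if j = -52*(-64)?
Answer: 388047131/1291420829569 ≈ 0.00030048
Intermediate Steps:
O = 37943/22399 (O = 37943*(1/22399) = 37943/22399 ≈ 1.6940)
j = 3328
1/(j + 1/(O - 17326)) = 1/(3328 + 1/(37943/22399 - 17326)) = 1/(3328 + 1/(-388047131/22399)) = 1/(3328 - 22399/388047131) = 1/(1291420829569/388047131) = 388047131/1291420829569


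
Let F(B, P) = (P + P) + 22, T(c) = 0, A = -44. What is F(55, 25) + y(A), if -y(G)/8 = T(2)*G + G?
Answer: 424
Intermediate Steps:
y(G) = -8*G (y(G) = -8*(0*G + G) = -8*(0 + G) = -8*G)
F(B, P) = 22 + 2*P (F(B, P) = 2*P + 22 = 22 + 2*P)
F(55, 25) + y(A) = (22 + 2*25) - 8*(-44) = (22 + 50) + 352 = 72 + 352 = 424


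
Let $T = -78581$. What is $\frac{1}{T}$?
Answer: $- \frac{1}{78581} \approx -1.2726 \cdot 10^{-5}$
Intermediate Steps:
$\frac{1}{T} = \frac{1}{-78581} = - \frac{1}{78581}$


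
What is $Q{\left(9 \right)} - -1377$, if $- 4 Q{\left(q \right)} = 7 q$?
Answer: $\frac{5445}{4} \approx 1361.3$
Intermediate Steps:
$Q{\left(q \right)} = - \frac{7 q}{4}$
$Q{\left(9 \right)} - -1377 = \left(- \frac{7}{4}\right) 9 - -1377 = - \frac{63}{4} + 1377 = \frac{5445}{4}$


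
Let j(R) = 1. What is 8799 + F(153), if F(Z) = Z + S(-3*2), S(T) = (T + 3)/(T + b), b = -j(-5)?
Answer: 62667/7 ≈ 8952.4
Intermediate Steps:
b = -1 (b = -1*1 = -1)
S(T) = (3 + T)/(-1 + T) (S(T) = (T + 3)/(T - 1) = (3 + T)/(-1 + T))
F(Z) = 3/7 + Z (F(Z) = Z + (3 - 3*2)/(-1 - 3*2) = Z + (3 - 6)/(-1 - 6) = Z - 3/(-7) = Z - ⅐*(-3) = Z + 3/7 = 3/7 + Z)
8799 + F(153) = 8799 + (3/7 + 153) = 8799 + 1074/7 = 62667/7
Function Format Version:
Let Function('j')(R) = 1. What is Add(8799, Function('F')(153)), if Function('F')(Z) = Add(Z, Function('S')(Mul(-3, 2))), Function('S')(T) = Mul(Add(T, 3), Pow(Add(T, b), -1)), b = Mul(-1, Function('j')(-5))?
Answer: Rational(62667, 7) ≈ 8952.4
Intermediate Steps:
b = -1 (b = Mul(-1, 1) = -1)
Function('S')(T) = Mul(Pow(Add(-1, T), -1), Add(3, T)) (Function('S')(T) = Mul(Add(T, 3), Pow(Add(T, -1), -1)) = Mul(Add(3, T), Pow(Add(-1, T), -1)) = Mul(Pow(Add(-1, T), -1), Add(3, T)))
Function('F')(Z) = Add(Rational(3, 7), Z) (Function('F')(Z) = Add(Z, Mul(Pow(Add(-1, Mul(-3, 2)), -1), Add(3, Mul(-3, 2)))) = Add(Z, Mul(Pow(Add(-1, -6), -1), Add(3, -6))) = Add(Z, Mul(Pow(-7, -1), -3)) = Add(Z, Mul(Rational(-1, 7), -3)) = Add(Z, Rational(3, 7)) = Add(Rational(3, 7), Z))
Add(8799, Function('F')(153)) = Add(8799, Add(Rational(3, 7), 153)) = Add(8799, Rational(1074, 7)) = Rational(62667, 7)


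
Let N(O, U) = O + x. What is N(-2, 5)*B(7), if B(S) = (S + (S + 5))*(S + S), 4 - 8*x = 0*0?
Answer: -399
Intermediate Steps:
x = 1/2 (x = 1/2 - 0*0 = 1/2 - 1/8*0 = 1/2 + 0 = 1/2 ≈ 0.50000)
N(O, U) = 1/2 + O (N(O, U) = O + 1/2 = 1/2 + O)
B(S) = 2*S*(5 + 2*S) (B(S) = (S + (5 + S))*(2*S) = (5 + 2*S)*(2*S) = 2*S*(5 + 2*S))
N(-2, 5)*B(7) = (1/2 - 2)*(2*7*(5 + 2*7)) = -3*7*(5 + 14) = -3*7*19 = -3/2*266 = -399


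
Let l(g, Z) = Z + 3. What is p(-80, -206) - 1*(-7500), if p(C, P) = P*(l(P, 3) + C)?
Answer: 22744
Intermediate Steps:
l(g, Z) = 3 + Z
p(C, P) = P*(6 + C) (p(C, P) = P*((3 + 3) + C) = P*(6 + C))
p(-80, -206) - 1*(-7500) = -206*(6 - 80) - 1*(-7500) = -206*(-74) + 7500 = 15244 + 7500 = 22744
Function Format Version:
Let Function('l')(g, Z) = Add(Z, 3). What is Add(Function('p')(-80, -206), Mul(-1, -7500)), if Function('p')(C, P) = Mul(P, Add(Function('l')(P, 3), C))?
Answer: 22744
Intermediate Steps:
Function('l')(g, Z) = Add(3, Z)
Function('p')(C, P) = Mul(P, Add(6, C)) (Function('p')(C, P) = Mul(P, Add(Add(3, 3), C)) = Mul(P, Add(6, C)))
Add(Function('p')(-80, -206), Mul(-1, -7500)) = Add(Mul(-206, Add(6, -80)), Mul(-1, -7500)) = Add(Mul(-206, -74), 7500) = Add(15244, 7500) = 22744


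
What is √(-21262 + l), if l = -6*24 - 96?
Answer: I*√21502 ≈ 146.64*I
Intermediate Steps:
l = -240 (l = -144 - 96 = -240)
√(-21262 + l) = √(-21262 - 240) = √(-21502) = I*√21502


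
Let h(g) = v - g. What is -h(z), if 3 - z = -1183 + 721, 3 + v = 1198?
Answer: -730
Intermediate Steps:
v = 1195 (v = -3 + 1198 = 1195)
z = 465 (z = 3 - (-1183 + 721) = 3 - 1*(-462) = 3 + 462 = 465)
h(g) = 1195 - g
-h(z) = -(1195 - 1*465) = -(1195 - 465) = -1*730 = -730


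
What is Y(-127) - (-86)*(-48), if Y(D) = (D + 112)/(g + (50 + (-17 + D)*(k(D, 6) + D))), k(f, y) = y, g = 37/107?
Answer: -1543670049/373951 ≈ -4128.0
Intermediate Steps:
g = 37/107 (g = 37*(1/107) = 37/107 ≈ 0.34579)
Y(D) = (112 + D)/(5387/107 + (-17 + D)*(6 + D)) (Y(D) = (D + 112)/(37/107 + (50 + (-17 + D)*(6 + D))) = (112 + D)/(5387/107 + (-17 + D)*(6 + D)))
Y(-127) - (-86)*(-48) = 107*(112 - 127)/(-5527 - 1177*(-127) + 107*(-127)**2) - (-86)*(-48) = 107*(-15)/(-5527 + 149479 + 107*16129) - 1*4128 = 107*(-15)/(-5527 + 149479 + 1725803) - 4128 = 107*(-15)/1869755 - 4128 = 107*(1/1869755)*(-15) - 4128 = -321/373951 - 4128 = -1543670049/373951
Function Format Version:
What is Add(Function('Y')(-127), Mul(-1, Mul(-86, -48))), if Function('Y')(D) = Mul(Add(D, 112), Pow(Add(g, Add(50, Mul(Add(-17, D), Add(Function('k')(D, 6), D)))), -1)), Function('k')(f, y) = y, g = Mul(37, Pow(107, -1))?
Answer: Rational(-1543670049, 373951) ≈ -4128.0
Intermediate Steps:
g = Rational(37, 107) (g = Mul(37, Rational(1, 107)) = Rational(37, 107) ≈ 0.34579)
Function('Y')(D) = Mul(Pow(Add(Rational(5387, 107), Mul(Add(-17, D), Add(6, D))), -1), Add(112, D)) (Function('Y')(D) = Mul(Add(D, 112), Pow(Add(Rational(37, 107), Add(50, Mul(Add(-17, D), Add(6, D)))), -1)) = Mul(Add(112, D), Pow(Add(Rational(5387, 107), Mul(Add(-17, D), Add(6, D))), -1)) = Mul(Pow(Add(Rational(5387, 107), Mul(Add(-17, D), Add(6, D))), -1), Add(112, D)))
Add(Function('Y')(-127), Mul(-1, Mul(-86, -48))) = Add(Mul(107, Pow(Add(-5527, Mul(-1177, -127), Mul(107, Pow(-127, 2))), -1), Add(112, -127)), Mul(-1, Mul(-86, -48))) = Add(Mul(107, Pow(Add(-5527, 149479, Mul(107, 16129)), -1), -15), Mul(-1, 4128)) = Add(Mul(107, Pow(Add(-5527, 149479, 1725803), -1), -15), -4128) = Add(Mul(107, Pow(1869755, -1), -15), -4128) = Add(Mul(107, Rational(1, 1869755), -15), -4128) = Add(Rational(-321, 373951), -4128) = Rational(-1543670049, 373951)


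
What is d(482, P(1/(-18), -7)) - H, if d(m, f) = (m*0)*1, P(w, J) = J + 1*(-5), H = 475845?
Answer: -475845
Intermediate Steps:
P(w, J) = -5 + J (P(w, J) = J - 5 = -5 + J)
d(m, f) = 0 (d(m, f) = 0*1 = 0)
d(482, P(1/(-18), -7)) - H = 0 - 1*475845 = 0 - 475845 = -475845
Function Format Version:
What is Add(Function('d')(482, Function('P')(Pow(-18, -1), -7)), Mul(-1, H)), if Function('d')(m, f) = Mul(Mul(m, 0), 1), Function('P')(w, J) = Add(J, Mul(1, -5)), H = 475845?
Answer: -475845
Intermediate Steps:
Function('P')(w, J) = Add(-5, J) (Function('P')(w, J) = Add(J, -5) = Add(-5, J))
Function('d')(m, f) = 0 (Function('d')(m, f) = Mul(0, 1) = 0)
Add(Function('d')(482, Function('P')(Pow(-18, -1), -7)), Mul(-1, H)) = Add(0, Mul(-1, 475845)) = Add(0, -475845) = -475845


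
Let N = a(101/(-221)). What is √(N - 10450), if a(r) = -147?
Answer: I*√10597 ≈ 102.94*I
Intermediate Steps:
N = -147
√(N - 10450) = √(-147 - 10450) = √(-10597) = I*√10597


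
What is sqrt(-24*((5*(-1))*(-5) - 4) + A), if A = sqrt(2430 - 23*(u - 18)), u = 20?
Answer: 2*sqrt(-126 + sqrt(149)) ≈ 21.335*I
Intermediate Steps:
A = 4*sqrt(149) (A = sqrt(2430 - 23*(20 - 18)) = sqrt(2430 - 23*2) = sqrt(2430 - 46) = sqrt(2384) = 4*sqrt(149) ≈ 48.826)
sqrt(-24*((5*(-1))*(-5) - 4) + A) = sqrt(-24*((5*(-1))*(-5) - 4) + 4*sqrt(149)) = sqrt(-24*(-5*(-5) - 4) + 4*sqrt(149)) = sqrt(-24*(25 - 4) + 4*sqrt(149)) = sqrt(-24*21 + 4*sqrt(149)) = sqrt(-504 + 4*sqrt(149))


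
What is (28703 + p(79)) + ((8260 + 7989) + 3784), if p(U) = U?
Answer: 48815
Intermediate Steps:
(28703 + p(79)) + ((8260 + 7989) + 3784) = (28703 + 79) + ((8260 + 7989) + 3784) = 28782 + (16249 + 3784) = 28782 + 20033 = 48815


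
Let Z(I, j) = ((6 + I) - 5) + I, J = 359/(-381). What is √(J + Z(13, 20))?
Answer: 2*√945642/381 ≈ 5.1047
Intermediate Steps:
J = -359/381 (J = 359*(-1/381) = -359/381 ≈ -0.94226)
Z(I, j) = 1 + 2*I (Z(I, j) = (1 + I) + I = 1 + 2*I)
√(J + Z(13, 20)) = √(-359/381 + (1 + 2*13)) = √(-359/381 + (1 + 26)) = √(-359/381 + 27) = √(9928/381) = 2*√945642/381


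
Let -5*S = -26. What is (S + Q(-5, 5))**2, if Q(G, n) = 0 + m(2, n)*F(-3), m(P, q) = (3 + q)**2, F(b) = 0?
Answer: 676/25 ≈ 27.040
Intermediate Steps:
S = 26/5 (S = -1/5*(-26) = 26/5 ≈ 5.2000)
Q(G, n) = 0 (Q(G, n) = 0 + (3 + n)**2*0 = 0 + 0 = 0)
(S + Q(-5, 5))**2 = (26/5 + 0)**2 = (26/5)**2 = 676/25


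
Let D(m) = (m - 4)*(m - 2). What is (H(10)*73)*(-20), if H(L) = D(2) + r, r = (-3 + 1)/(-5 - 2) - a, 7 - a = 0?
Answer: 68620/7 ≈ 9802.9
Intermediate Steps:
a = 7 (a = 7 - 1*0 = 7 + 0 = 7)
D(m) = (-4 + m)*(-2 + m)
r = -47/7 (r = (-3 + 1)/(-5 - 2) - 1*7 = -2/(-7) - 7 = -2*(-1/7) - 7 = 2/7 - 7 = -47/7 ≈ -6.7143)
H(L) = -47/7 (H(L) = (8 + 2**2 - 6*2) - 47/7 = (8 + 4 - 12) - 47/7 = 0 - 47/7 = -47/7)
(H(10)*73)*(-20) = -47/7*73*(-20) = -3431/7*(-20) = 68620/7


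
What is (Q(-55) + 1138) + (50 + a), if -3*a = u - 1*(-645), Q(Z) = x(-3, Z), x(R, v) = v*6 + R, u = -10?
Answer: 1930/3 ≈ 643.33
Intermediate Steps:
x(R, v) = R + 6*v (x(R, v) = 6*v + R = R + 6*v)
Q(Z) = -3 + 6*Z
a = -635/3 (a = -(-10 - 1*(-645))/3 = -(-10 + 645)/3 = -⅓*635 = -635/3 ≈ -211.67)
(Q(-55) + 1138) + (50 + a) = ((-3 + 6*(-55)) + 1138) + (50 - 635/3) = ((-3 - 330) + 1138) - 485/3 = (-333 + 1138) - 485/3 = 805 - 485/3 = 1930/3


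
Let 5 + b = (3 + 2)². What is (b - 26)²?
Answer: 36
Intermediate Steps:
b = 20 (b = -5 + (3 + 2)² = -5 + 5² = -5 + 25 = 20)
(b - 26)² = (20 - 26)² = (-6)² = 36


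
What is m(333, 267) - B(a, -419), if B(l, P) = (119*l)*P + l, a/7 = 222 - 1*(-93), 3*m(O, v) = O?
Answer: 109941411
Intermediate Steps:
m(O, v) = O/3
a = 2205 (a = 7*(222 - 1*(-93)) = 7*(222 + 93) = 7*315 = 2205)
B(l, P) = l + 119*P*l (B(l, P) = 119*P*l + l = l + 119*P*l)
m(333, 267) - B(a, -419) = (1/3)*333 - 2205*(1 + 119*(-419)) = 111 - 2205*(1 - 49861) = 111 - 2205*(-49860) = 111 - 1*(-109941300) = 111 + 109941300 = 109941411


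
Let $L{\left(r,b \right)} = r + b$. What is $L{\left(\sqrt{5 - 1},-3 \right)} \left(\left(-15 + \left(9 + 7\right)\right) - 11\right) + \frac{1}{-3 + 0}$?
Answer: $\frac{29}{3} \approx 9.6667$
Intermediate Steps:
$L{\left(r,b \right)} = b + r$
$L{\left(\sqrt{5 - 1},-3 \right)} \left(\left(-15 + \left(9 + 7\right)\right) - 11\right) + \frac{1}{-3 + 0} = \left(-3 + \sqrt{5 - 1}\right) \left(\left(-15 + \left(9 + 7\right)\right) - 11\right) + \frac{1}{-3 + 0} = \left(-3 + \sqrt{4}\right) \left(\left(-15 + 16\right) - 11\right) + \frac{1}{-3} = \left(-3 + 2\right) \left(1 - 11\right) - \frac{1}{3} = \left(-1\right) \left(-10\right) - \frac{1}{3} = 10 - \frac{1}{3} = \frac{29}{3}$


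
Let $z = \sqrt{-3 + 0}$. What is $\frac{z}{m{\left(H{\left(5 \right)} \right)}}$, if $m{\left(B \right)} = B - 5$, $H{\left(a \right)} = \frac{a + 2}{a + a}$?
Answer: $- \frac{10 i \sqrt{3}}{43} \approx - 0.4028 i$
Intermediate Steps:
$H{\left(a \right)} = \frac{2 + a}{2 a}$
$m{\left(B \right)} = -5 + B$ ($m{\left(B \right)} = B - 5 = -5 + B$)
$z = i \sqrt{3}$ ($z = \sqrt{-3} = i \sqrt{3} \approx 1.732 i$)
$\frac{z}{m{\left(H{\left(5 \right)} \right)}} = \frac{i \sqrt{3}}{-5 + \frac{2 + 5}{2 \cdot 5}} = \frac{i \sqrt{3}}{-5 + \frac{1}{2} \cdot \frac{1}{5} \cdot 7} = \frac{i \sqrt{3}}{-5 + \frac{7}{10}} = \frac{i \sqrt{3}}{- \frac{43}{10}} = - \frac{10 i \sqrt{3}}{43}$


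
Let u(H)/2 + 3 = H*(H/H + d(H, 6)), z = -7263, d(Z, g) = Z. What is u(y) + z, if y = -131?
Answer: 26791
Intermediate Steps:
u(H) = -6 + 2*H*(1 + H) (u(H) = -6 + 2*(H*(H/H + H)) = -6 + 2*(H*(1 + H)) = -6 + 2*H*(1 + H))
u(y) + z = (-6 + 2*(-131) + 2*(-131)**2) - 7263 = (-6 - 262 + 2*17161) - 7263 = (-6 - 262 + 34322) - 7263 = 34054 - 7263 = 26791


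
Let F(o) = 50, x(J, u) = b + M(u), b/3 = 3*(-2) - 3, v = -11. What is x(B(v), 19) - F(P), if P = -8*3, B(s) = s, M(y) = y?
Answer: -58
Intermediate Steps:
b = -27 (b = 3*(3*(-2) - 3) = 3*(-6 - 3) = 3*(-9) = -27)
x(J, u) = -27 + u
P = -24
x(B(v), 19) - F(P) = (-27 + 19) - 1*50 = -8 - 50 = -58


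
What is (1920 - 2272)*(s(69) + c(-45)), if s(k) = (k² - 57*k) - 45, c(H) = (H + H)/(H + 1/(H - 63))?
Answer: -1343190816/4861 ≈ -2.7632e+5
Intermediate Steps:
c(H) = 2*H/(H + 1/(-63 + H)) (c(H) = (2*H)/(H + 1/(-63 + H)) = 2*H/(H + 1/(-63 + H)))
s(k) = -45 + k² - 57*k
(1920 - 2272)*(s(69) + c(-45)) = (1920 - 2272)*((-45 + 69² - 57*69) + 2*(-45)*(-63 - 45)/(1 + (-45)² - 63*(-45))) = -352*((-45 + 4761 - 3933) + 2*(-45)*(-108)/(1 + 2025 + 2835)) = -352*(783 + 2*(-45)*(-108)/4861) = -352*(783 + 2*(-45)*(1/4861)*(-108)) = -352*(783 + 9720/4861) = -352*3815883/4861 = -1343190816/4861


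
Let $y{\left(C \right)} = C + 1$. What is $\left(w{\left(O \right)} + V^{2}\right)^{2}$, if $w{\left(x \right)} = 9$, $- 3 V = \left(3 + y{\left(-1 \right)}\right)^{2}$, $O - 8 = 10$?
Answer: $324$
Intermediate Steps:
$O = 18$ ($O = 8 + 10 = 18$)
$y{\left(C \right)} = 1 + C$
$V = -3$ ($V = - \frac{\left(3 + \left(1 - 1\right)\right)^{2}}{3} = - \frac{\left(3 + 0\right)^{2}}{3} = - \frac{3^{2}}{3} = \left(- \frac{1}{3}\right) 9 = -3$)
$\left(w{\left(O \right)} + V^{2}\right)^{2} = \left(9 + \left(-3\right)^{2}\right)^{2} = \left(9 + 9\right)^{2} = 18^{2} = 324$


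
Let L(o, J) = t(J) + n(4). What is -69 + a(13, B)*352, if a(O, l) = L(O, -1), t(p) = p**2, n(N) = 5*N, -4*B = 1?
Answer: 7323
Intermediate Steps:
B = -1/4 (B = -1/4*1 = -1/4 ≈ -0.25000)
L(o, J) = 20 + J**2 (L(o, J) = J**2 + 5*4 = J**2 + 20 = 20 + J**2)
a(O, l) = 21 (a(O, l) = 20 + (-1)**2 = 20 + 1 = 21)
-69 + a(13, B)*352 = -69 + 21*352 = -69 + 7392 = 7323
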